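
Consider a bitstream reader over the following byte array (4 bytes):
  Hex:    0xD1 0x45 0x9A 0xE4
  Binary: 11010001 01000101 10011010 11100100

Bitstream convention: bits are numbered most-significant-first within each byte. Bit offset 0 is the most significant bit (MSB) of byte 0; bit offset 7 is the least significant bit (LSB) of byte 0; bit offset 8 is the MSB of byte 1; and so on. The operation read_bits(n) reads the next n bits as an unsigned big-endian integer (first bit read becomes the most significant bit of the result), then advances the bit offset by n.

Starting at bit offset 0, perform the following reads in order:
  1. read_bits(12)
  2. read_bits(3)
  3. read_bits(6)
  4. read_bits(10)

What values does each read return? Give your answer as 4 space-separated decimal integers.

Answer: 3348 2 51 370

Derivation:
Read 1: bits[0:12] width=12 -> value=3348 (bin 110100010100); offset now 12 = byte 1 bit 4; 20 bits remain
Read 2: bits[12:15] width=3 -> value=2 (bin 010); offset now 15 = byte 1 bit 7; 17 bits remain
Read 3: bits[15:21] width=6 -> value=51 (bin 110011); offset now 21 = byte 2 bit 5; 11 bits remain
Read 4: bits[21:31] width=10 -> value=370 (bin 0101110010); offset now 31 = byte 3 bit 7; 1 bits remain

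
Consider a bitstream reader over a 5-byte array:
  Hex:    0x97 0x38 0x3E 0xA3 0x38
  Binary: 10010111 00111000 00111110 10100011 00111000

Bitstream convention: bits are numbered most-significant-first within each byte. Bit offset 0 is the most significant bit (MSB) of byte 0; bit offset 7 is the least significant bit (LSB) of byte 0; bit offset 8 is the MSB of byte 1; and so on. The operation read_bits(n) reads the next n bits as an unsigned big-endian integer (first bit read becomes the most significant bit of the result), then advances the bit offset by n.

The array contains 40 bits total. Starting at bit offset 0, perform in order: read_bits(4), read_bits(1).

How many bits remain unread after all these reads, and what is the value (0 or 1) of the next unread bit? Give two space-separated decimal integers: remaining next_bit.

Read 1: bits[0:4] width=4 -> value=9 (bin 1001); offset now 4 = byte 0 bit 4; 36 bits remain
Read 2: bits[4:5] width=1 -> value=0 (bin 0); offset now 5 = byte 0 bit 5; 35 bits remain

Answer: 35 1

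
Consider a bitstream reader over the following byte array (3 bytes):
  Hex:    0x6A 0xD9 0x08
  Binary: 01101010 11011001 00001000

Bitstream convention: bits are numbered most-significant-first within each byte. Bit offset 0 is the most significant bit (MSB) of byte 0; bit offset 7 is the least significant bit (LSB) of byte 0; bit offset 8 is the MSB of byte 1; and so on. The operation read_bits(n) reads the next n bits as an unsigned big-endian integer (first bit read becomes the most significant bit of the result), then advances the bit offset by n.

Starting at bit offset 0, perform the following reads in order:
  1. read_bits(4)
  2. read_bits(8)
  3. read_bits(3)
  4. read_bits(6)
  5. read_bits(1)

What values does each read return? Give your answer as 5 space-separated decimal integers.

Read 1: bits[0:4] width=4 -> value=6 (bin 0110); offset now 4 = byte 0 bit 4; 20 bits remain
Read 2: bits[4:12] width=8 -> value=173 (bin 10101101); offset now 12 = byte 1 bit 4; 12 bits remain
Read 3: bits[12:15] width=3 -> value=4 (bin 100); offset now 15 = byte 1 bit 7; 9 bits remain
Read 4: bits[15:21] width=6 -> value=33 (bin 100001); offset now 21 = byte 2 bit 5; 3 bits remain
Read 5: bits[21:22] width=1 -> value=0 (bin 0); offset now 22 = byte 2 bit 6; 2 bits remain

Answer: 6 173 4 33 0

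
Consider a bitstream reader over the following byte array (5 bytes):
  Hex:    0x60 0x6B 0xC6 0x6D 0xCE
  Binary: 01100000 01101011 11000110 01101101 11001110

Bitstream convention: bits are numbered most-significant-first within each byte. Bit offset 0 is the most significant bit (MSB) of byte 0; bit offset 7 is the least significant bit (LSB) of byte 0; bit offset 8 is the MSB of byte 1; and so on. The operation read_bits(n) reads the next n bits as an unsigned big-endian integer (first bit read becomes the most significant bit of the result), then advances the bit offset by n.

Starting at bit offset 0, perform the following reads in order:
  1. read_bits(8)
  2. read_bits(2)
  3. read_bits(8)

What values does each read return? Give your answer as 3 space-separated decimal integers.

Answer: 96 1 175

Derivation:
Read 1: bits[0:8] width=8 -> value=96 (bin 01100000); offset now 8 = byte 1 bit 0; 32 bits remain
Read 2: bits[8:10] width=2 -> value=1 (bin 01); offset now 10 = byte 1 bit 2; 30 bits remain
Read 3: bits[10:18] width=8 -> value=175 (bin 10101111); offset now 18 = byte 2 bit 2; 22 bits remain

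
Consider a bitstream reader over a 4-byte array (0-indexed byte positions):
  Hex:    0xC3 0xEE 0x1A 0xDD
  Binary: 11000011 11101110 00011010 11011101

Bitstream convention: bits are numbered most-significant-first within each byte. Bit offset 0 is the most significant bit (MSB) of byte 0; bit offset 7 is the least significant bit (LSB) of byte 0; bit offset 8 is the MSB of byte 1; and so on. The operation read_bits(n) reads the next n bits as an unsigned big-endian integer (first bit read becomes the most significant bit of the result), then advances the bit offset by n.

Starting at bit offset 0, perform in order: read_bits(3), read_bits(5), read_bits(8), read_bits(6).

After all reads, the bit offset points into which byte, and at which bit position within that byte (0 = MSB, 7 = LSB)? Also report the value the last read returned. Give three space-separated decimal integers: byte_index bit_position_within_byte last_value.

Read 1: bits[0:3] width=3 -> value=6 (bin 110); offset now 3 = byte 0 bit 3; 29 bits remain
Read 2: bits[3:8] width=5 -> value=3 (bin 00011); offset now 8 = byte 1 bit 0; 24 bits remain
Read 3: bits[8:16] width=8 -> value=238 (bin 11101110); offset now 16 = byte 2 bit 0; 16 bits remain
Read 4: bits[16:22] width=6 -> value=6 (bin 000110); offset now 22 = byte 2 bit 6; 10 bits remain

Answer: 2 6 6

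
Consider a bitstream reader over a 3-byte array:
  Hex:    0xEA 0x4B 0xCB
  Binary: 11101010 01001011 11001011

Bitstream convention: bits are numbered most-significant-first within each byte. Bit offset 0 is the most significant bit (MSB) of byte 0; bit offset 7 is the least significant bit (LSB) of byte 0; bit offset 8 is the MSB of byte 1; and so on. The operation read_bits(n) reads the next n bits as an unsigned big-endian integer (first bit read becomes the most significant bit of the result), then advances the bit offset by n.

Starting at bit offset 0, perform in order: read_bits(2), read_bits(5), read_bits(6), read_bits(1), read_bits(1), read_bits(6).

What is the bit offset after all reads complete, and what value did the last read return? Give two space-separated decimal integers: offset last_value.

Answer: 21 57

Derivation:
Read 1: bits[0:2] width=2 -> value=3 (bin 11); offset now 2 = byte 0 bit 2; 22 bits remain
Read 2: bits[2:7] width=5 -> value=21 (bin 10101); offset now 7 = byte 0 bit 7; 17 bits remain
Read 3: bits[7:13] width=6 -> value=9 (bin 001001); offset now 13 = byte 1 bit 5; 11 bits remain
Read 4: bits[13:14] width=1 -> value=0 (bin 0); offset now 14 = byte 1 bit 6; 10 bits remain
Read 5: bits[14:15] width=1 -> value=1 (bin 1); offset now 15 = byte 1 bit 7; 9 bits remain
Read 6: bits[15:21] width=6 -> value=57 (bin 111001); offset now 21 = byte 2 bit 5; 3 bits remain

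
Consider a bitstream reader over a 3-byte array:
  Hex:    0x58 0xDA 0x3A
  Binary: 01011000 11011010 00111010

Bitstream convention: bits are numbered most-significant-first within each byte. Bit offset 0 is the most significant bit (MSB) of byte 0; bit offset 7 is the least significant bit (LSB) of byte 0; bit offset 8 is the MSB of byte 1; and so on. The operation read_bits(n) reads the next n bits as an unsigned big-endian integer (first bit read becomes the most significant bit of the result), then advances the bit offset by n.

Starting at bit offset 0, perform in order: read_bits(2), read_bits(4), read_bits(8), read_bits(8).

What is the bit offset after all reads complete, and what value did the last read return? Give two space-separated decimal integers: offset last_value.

Read 1: bits[0:2] width=2 -> value=1 (bin 01); offset now 2 = byte 0 bit 2; 22 bits remain
Read 2: bits[2:6] width=4 -> value=6 (bin 0110); offset now 6 = byte 0 bit 6; 18 bits remain
Read 3: bits[6:14] width=8 -> value=54 (bin 00110110); offset now 14 = byte 1 bit 6; 10 bits remain
Read 4: bits[14:22] width=8 -> value=142 (bin 10001110); offset now 22 = byte 2 bit 6; 2 bits remain

Answer: 22 142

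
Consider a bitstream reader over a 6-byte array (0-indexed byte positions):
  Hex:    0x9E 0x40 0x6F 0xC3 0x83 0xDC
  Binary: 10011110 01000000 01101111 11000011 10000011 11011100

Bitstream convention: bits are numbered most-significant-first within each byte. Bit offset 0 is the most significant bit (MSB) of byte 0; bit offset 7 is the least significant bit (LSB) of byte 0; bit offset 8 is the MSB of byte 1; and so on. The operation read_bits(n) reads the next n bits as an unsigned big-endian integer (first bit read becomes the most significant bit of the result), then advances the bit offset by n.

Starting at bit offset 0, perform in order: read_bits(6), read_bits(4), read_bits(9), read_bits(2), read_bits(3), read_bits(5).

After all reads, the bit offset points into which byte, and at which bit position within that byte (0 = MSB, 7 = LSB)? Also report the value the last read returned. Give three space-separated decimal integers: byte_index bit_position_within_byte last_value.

Answer: 3 5 24

Derivation:
Read 1: bits[0:6] width=6 -> value=39 (bin 100111); offset now 6 = byte 0 bit 6; 42 bits remain
Read 2: bits[6:10] width=4 -> value=9 (bin 1001); offset now 10 = byte 1 bit 2; 38 bits remain
Read 3: bits[10:19] width=9 -> value=3 (bin 000000011); offset now 19 = byte 2 bit 3; 29 bits remain
Read 4: bits[19:21] width=2 -> value=1 (bin 01); offset now 21 = byte 2 bit 5; 27 bits remain
Read 5: bits[21:24] width=3 -> value=7 (bin 111); offset now 24 = byte 3 bit 0; 24 bits remain
Read 6: bits[24:29] width=5 -> value=24 (bin 11000); offset now 29 = byte 3 bit 5; 19 bits remain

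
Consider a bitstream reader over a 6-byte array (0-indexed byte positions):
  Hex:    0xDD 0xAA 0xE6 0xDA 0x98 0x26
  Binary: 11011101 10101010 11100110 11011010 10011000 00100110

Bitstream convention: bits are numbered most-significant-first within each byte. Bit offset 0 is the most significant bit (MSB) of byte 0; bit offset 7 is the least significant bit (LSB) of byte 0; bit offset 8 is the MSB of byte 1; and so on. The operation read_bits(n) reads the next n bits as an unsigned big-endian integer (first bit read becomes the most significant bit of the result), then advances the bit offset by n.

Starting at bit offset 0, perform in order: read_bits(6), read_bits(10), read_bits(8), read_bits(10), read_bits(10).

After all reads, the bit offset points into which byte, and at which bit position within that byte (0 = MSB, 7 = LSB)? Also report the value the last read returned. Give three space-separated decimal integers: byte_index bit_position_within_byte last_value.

Read 1: bits[0:6] width=6 -> value=55 (bin 110111); offset now 6 = byte 0 bit 6; 42 bits remain
Read 2: bits[6:16] width=10 -> value=426 (bin 0110101010); offset now 16 = byte 2 bit 0; 32 bits remain
Read 3: bits[16:24] width=8 -> value=230 (bin 11100110); offset now 24 = byte 3 bit 0; 24 bits remain
Read 4: bits[24:34] width=10 -> value=874 (bin 1101101010); offset now 34 = byte 4 bit 2; 14 bits remain
Read 5: bits[34:44] width=10 -> value=386 (bin 0110000010); offset now 44 = byte 5 bit 4; 4 bits remain

Answer: 5 4 386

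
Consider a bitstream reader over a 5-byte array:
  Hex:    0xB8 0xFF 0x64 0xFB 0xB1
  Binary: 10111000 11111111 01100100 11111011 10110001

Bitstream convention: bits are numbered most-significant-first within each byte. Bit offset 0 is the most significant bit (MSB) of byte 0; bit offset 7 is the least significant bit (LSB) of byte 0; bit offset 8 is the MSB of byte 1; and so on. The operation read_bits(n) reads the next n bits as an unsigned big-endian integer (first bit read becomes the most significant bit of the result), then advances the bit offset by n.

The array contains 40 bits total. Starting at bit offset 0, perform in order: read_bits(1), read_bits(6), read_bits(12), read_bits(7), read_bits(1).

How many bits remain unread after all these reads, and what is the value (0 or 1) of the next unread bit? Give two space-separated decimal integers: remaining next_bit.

Read 1: bits[0:1] width=1 -> value=1 (bin 1); offset now 1 = byte 0 bit 1; 39 bits remain
Read 2: bits[1:7] width=6 -> value=28 (bin 011100); offset now 7 = byte 0 bit 7; 33 bits remain
Read 3: bits[7:19] width=12 -> value=2043 (bin 011111111011); offset now 19 = byte 2 bit 3; 21 bits remain
Read 4: bits[19:26] width=7 -> value=19 (bin 0010011); offset now 26 = byte 3 bit 2; 14 bits remain
Read 5: bits[26:27] width=1 -> value=1 (bin 1); offset now 27 = byte 3 bit 3; 13 bits remain

Answer: 13 1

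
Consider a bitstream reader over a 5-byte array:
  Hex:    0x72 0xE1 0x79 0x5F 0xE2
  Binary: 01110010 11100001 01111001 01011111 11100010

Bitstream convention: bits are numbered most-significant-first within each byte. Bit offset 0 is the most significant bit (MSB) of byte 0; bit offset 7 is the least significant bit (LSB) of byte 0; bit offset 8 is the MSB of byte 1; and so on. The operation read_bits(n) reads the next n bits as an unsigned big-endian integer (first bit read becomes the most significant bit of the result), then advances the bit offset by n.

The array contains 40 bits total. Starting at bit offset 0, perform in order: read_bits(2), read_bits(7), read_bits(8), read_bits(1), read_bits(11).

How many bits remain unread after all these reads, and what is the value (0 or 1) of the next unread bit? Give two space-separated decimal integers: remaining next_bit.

Read 1: bits[0:2] width=2 -> value=1 (bin 01); offset now 2 = byte 0 bit 2; 38 bits remain
Read 2: bits[2:9] width=7 -> value=101 (bin 1100101); offset now 9 = byte 1 bit 1; 31 bits remain
Read 3: bits[9:17] width=8 -> value=194 (bin 11000010); offset now 17 = byte 2 bit 1; 23 bits remain
Read 4: bits[17:18] width=1 -> value=1 (bin 1); offset now 18 = byte 2 bit 2; 22 bits remain
Read 5: bits[18:29] width=11 -> value=1835 (bin 11100101011); offset now 29 = byte 3 bit 5; 11 bits remain

Answer: 11 1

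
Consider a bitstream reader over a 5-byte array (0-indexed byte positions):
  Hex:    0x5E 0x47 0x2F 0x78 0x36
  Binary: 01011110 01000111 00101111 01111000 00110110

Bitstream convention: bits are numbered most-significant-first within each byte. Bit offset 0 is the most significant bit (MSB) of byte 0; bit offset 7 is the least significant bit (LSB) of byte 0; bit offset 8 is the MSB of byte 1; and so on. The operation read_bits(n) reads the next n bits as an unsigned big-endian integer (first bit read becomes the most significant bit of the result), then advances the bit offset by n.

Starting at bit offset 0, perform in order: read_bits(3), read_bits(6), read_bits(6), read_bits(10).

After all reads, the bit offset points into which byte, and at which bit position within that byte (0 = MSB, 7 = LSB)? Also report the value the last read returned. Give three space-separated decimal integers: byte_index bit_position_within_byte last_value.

Answer: 3 1 606

Derivation:
Read 1: bits[0:3] width=3 -> value=2 (bin 010); offset now 3 = byte 0 bit 3; 37 bits remain
Read 2: bits[3:9] width=6 -> value=60 (bin 111100); offset now 9 = byte 1 bit 1; 31 bits remain
Read 3: bits[9:15] width=6 -> value=35 (bin 100011); offset now 15 = byte 1 bit 7; 25 bits remain
Read 4: bits[15:25] width=10 -> value=606 (bin 1001011110); offset now 25 = byte 3 bit 1; 15 bits remain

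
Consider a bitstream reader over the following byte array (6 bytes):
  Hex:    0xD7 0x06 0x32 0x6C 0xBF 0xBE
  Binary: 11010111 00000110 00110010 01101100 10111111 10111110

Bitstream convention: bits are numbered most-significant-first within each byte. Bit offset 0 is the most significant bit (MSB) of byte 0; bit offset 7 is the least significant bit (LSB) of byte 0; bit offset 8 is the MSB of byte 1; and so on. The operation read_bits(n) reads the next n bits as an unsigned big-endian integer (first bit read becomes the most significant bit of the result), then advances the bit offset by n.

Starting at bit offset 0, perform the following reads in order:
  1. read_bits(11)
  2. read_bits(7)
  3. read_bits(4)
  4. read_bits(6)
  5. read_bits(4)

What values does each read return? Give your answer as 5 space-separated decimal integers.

Answer: 1720 24 12 38 12

Derivation:
Read 1: bits[0:11] width=11 -> value=1720 (bin 11010111000); offset now 11 = byte 1 bit 3; 37 bits remain
Read 2: bits[11:18] width=7 -> value=24 (bin 0011000); offset now 18 = byte 2 bit 2; 30 bits remain
Read 3: bits[18:22] width=4 -> value=12 (bin 1100); offset now 22 = byte 2 bit 6; 26 bits remain
Read 4: bits[22:28] width=6 -> value=38 (bin 100110); offset now 28 = byte 3 bit 4; 20 bits remain
Read 5: bits[28:32] width=4 -> value=12 (bin 1100); offset now 32 = byte 4 bit 0; 16 bits remain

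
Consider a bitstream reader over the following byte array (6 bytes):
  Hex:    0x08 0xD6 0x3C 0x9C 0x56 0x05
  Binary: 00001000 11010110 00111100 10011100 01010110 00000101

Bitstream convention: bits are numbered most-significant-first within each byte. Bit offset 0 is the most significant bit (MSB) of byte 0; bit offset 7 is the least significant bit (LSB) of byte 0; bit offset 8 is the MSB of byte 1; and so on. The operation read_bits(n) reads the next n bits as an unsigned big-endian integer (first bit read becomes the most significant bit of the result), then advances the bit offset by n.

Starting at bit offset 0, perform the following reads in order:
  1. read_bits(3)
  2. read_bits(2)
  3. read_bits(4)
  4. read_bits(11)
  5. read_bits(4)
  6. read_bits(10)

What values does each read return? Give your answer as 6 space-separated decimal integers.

Read 1: bits[0:3] width=3 -> value=0 (bin 000); offset now 3 = byte 0 bit 3; 45 bits remain
Read 2: bits[3:5] width=2 -> value=1 (bin 01); offset now 5 = byte 0 bit 5; 43 bits remain
Read 3: bits[5:9] width=4 -> value=1 (bin 0001); offset now 9 = byte 1 bit 1; 39 bits remain
Read 4: bits[9:20] width=11 -> value=1379 (bin 10101100011); offset now 20 = byte 2 bit 4; 28 bits remain
Read 5: bits[20:24] width=4 -> value=12 (bin 1100); offset now 24 = byte 3 bit 0; 24 bits remain
Read 6: bits[24:34] width=10 -> value=625 (bin 1001110001); offset now 34 = byte 4 bit 2; 14 bits remain

Answer: 0 1 1 1379 12 625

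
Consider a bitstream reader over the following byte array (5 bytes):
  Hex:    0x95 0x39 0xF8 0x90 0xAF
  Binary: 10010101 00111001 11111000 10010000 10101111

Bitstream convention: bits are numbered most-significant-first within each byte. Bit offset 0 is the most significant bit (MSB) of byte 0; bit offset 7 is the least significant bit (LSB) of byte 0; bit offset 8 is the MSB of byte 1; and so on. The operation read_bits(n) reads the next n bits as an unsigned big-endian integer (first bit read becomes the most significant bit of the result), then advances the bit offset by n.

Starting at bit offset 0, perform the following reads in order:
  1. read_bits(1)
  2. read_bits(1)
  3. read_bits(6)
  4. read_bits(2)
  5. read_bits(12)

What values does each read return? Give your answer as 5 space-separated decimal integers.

Read 1: bits[0:1] width=1 -> value=1 (bin 1); offset now 1 = byte 0 bit 1; 39 bits remain
Read 2: bits[1:2] width=1 -> value=0 (bin 0); offset now 2 = byte 0 bit 2; 38 bits remain
Read 3: bits[2:8] width=6 -> value=21 (bin 010101); offset now 8 = byte 1 bit 0; 32 bits remain
Read 4: bits[8:10] width=2 -> value=0 (bin 00); offset now 10 = byte 1 bit 2; 30 bits remain
Read 5: bits[10:22] width=12 -> value=3710 (bin 111001111110); offset now 22 = byte 2 bit 6; 18 bits remain

Answer: 1 0 21 0 3710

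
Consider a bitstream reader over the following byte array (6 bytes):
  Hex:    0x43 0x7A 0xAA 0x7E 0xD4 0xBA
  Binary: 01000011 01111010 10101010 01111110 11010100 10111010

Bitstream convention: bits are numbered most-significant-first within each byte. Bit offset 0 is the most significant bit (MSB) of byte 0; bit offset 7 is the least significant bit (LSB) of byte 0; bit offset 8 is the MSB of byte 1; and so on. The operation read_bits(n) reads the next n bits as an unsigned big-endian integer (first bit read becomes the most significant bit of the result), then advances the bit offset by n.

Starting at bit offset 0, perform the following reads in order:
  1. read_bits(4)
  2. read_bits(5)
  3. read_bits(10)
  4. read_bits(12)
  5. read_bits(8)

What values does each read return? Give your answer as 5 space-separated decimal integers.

Answer: 4 6 981 1343 106

Derivation:
Read 1: bits[0:4] width=4 -> value=4 (bin 0100); offset now 4 = byte 0 bit 4; 44 bits remain
Read 2: bits[4:9] width=5 -> value=6 (bin 00110); offset now 9 = byte 1 bit 1; 39 bits remain
Read 3: bits[9:19] width=10 -> value=981 (bin 1111010101); offset now 19 = byte 2 bit 3; 29 bits remain
Read 4: bits[19:31] width=12 -> value=1343 (bin 010100111111); offset now 31 = byte 3 bit 7; 17 bits remain
Read 5: bits[31:39] width=8 -> value=106 (bin 01101010); offset now 39 = byte 4 bit 7; 9 bits remain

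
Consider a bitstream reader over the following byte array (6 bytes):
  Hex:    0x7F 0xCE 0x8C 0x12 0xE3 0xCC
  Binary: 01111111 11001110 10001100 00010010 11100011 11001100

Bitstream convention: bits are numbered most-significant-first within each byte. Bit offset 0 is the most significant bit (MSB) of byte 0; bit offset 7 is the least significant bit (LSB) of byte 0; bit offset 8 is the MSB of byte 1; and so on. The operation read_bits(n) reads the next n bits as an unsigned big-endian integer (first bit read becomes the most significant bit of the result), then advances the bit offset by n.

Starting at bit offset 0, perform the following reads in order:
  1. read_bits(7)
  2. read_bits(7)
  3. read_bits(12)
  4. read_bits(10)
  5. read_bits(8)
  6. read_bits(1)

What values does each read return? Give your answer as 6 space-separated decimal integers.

Answer: 63 115 2608 302 60 1

Derivation:
Read 1: bits[0:7] width=7 -> value=63 (bin 0111111); offset now 7 = byte 0 bit 7; 41 bits remain
Read 2: bits[7:14] width=7 -> value=115 (bin 1110011); offset now 14 = byte 1 bit 6; 34 bits remain
Read 3: bits[14:26] width=12 -> value=2608 (bin 101000110000); offset now 26 = byte 3 bit 2; 22 bits remain
Read 4: bits[26:36] width=10 -> value=302 (bin 0100101110); offset now 36 = byte 4 bit 4; 12 bits remain
Read 5: bits[36:44] width=8 -> value=60 (bin 00111100); offset now 44 = byte 5 bit 4; 4 bits remain
Read 6: bits[44:45] width=1 -> value=1 (bin 1); offset now 45 = byte 5 bit 5; 3 bits remain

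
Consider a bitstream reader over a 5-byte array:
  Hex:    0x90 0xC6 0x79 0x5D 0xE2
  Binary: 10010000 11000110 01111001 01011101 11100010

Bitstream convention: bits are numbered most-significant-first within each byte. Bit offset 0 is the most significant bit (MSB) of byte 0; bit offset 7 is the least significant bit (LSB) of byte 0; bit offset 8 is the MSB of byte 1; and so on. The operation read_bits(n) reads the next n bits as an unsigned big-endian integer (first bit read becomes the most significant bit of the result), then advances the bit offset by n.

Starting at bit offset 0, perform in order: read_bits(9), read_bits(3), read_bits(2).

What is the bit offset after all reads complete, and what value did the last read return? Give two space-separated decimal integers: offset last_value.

Answer: 14 1

Derivation:
Read 1: bits[0:9] width=9 -> value=289 (bin 100100001); offset now 9 = byte 1 bit 1; 31 bits remain
Read 2: bits[9:12] width=3 -> value=4 (bin 100); offset now 12 = byte 1 bit 4; 28 bits remain
Read 3: bits[12:14] width=2 -> value=1 (bin 01); offset now 14 = byte 1 bit 6; 26 bits remain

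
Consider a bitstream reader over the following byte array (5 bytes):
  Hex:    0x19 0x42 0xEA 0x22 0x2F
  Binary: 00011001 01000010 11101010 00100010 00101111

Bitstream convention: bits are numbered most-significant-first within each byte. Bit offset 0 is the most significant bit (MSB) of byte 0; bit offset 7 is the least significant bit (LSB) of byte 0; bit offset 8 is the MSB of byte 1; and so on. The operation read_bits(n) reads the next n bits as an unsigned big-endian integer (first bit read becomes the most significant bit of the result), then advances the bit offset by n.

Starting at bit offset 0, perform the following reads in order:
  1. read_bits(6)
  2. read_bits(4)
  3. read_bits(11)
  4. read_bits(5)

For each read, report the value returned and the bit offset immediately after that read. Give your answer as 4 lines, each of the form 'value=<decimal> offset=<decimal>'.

Answer: value=6 offset=6
value=5 offset=10
value=93 offset=21
value=8 offset=26

Derivation:
Read 1: bits[0:6] width=6 -> value=6 (bin 000110); offset now 6 = byte 0 bit 6; 34 bits remain
Read 2: bits[6:10] width=4 -> value=5 (bin 0101); offset now 10 = byte 1 bit 2; 30 bits remain
Read 3: bits[10:21] width=11 -> value=93 (bin 00001011101); offset now 21 = byte 2 bit 5; 19 bits remain
Read 4: bits[21:26] width=5 -> value=8 (bin 01000); offset now 26 = byte 3 bit 2; 14 bits remain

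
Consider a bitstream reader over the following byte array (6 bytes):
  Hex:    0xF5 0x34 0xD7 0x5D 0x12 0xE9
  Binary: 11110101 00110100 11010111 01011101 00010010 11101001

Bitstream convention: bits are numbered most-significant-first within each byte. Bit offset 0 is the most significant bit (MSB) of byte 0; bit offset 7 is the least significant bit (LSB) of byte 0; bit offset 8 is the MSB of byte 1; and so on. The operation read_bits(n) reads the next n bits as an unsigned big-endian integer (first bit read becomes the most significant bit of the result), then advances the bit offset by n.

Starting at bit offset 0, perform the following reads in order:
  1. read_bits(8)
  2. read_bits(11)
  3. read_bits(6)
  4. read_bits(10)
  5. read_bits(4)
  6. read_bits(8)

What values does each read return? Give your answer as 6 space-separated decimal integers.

Answer: 245 422 46 744 9 116

Derivation:
Read 1: bits[0:8] width=8 -> value=245 (bin 11110101); offset now 8 = byte 1 bit 0; 40 bits remain
Read 2: bits[8:19] width=11 -> value=422 (bin 00110100110); offset now 19 = byte 2 bit 3; 29 bits remain
Read 3: bits[19:25] width=6 -> value=46 (bin 101110); offset now 25 = byte 3 bit 1; 23 bits remain
Read 4: bits[25:35] width=10 -> value=744 (bin 1011101000); offset now 35 = byte 4 bit 3; 13 bits remain
Read 5: bits[35:39] width=4 -> value=9 (bin 1001); offset now 39 = byte 4 bit 7; 9 bits remain
Read 6: bits[39:47] width=8 -> value=116 (bin 01110100); offset now 47 = byte 5 bit 7; 1 bits remain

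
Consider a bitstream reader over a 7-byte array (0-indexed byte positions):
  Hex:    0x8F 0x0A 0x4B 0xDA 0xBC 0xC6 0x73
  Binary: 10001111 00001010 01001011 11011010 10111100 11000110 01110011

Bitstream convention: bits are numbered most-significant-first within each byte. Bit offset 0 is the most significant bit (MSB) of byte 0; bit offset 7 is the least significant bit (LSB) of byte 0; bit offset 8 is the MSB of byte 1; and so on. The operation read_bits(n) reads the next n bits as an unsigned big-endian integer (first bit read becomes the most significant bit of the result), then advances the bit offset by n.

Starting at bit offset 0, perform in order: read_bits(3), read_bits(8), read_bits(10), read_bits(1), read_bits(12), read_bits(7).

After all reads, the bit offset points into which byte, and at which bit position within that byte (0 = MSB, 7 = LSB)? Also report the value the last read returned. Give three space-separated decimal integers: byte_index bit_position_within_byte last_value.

Read 1: bits[0:3] width=3 -> value=4 (bin 100); offset now 3 = byte 0 bit 3; 53 bits remain
Read 2: bits[3:11] width=8 -> value=120 (bin 01111000); offset now 11 = byte 1 bit 3; 45 bits remain
Read 3: bits[11:21] width=10 -> value=329 (bin 0101001001); offset now 21 = byte 2 bit 5; 35 bits remain
Read 4: bits[21:22] width=1 -> value=0 (bin 0); offset now 22 = byte 2 bit 6; 34 bits remain
Read 5: bits[22:34] width=12 -> value=3946 (bin 111101101010); offset now 34 = byte 4 bit 2; 22 bits remain
Read 6: bits[34:41] width=7 -> value=121 (bin 1111001); offset now 41 = byte 5 bit 1; 15 bits remain

Answer: 5 1 121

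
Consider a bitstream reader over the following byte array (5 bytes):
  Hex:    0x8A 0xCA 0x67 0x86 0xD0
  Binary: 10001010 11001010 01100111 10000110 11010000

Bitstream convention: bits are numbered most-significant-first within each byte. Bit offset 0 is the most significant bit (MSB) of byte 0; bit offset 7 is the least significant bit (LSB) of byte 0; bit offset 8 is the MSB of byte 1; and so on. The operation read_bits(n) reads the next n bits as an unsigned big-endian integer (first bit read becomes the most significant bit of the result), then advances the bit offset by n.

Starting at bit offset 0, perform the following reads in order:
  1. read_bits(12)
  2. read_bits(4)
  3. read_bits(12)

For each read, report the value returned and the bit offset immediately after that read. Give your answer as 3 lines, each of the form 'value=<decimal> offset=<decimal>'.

Read 1: bits[0:12] width=12 -> value=2220 (bin 100010101100); offset now 12 = byte 1 bit 4; 28 bits remain
Read 2: bits[12:16] width=4 -> value=10 (bin 1010); offset now 16 = byte 2 bit 0; 24 bits remain
Read 3: bits[16:28] width=12 -> value=1656 (bin 011001111000); offset now 28 = byte 3 bit 4; 12 bits remain

Answer: value=2220 offset=12
value=10 offset=16
value=1656 offset=28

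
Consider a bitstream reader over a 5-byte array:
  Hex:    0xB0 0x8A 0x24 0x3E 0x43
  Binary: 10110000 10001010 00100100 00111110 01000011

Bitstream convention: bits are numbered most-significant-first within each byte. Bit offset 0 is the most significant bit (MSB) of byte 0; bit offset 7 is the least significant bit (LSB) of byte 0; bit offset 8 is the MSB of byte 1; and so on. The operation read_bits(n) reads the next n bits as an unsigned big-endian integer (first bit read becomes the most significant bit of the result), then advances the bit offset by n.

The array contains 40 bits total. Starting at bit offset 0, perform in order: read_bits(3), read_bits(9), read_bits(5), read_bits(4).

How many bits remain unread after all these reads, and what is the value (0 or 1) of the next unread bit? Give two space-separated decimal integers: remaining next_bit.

Answer: 19 1

Derivation:
Read 1: bits[0:3] width=3 -> value=5 (bin 101); offset now 3 = byte 0 bit 3; 37 bits remain
Read 2: bits[3:12] width=9 -> value=264 (bin 100001000); offset now 12 = byte 1 bit 4; 28 bits remain
Read 3: bits[12:17] width=5 -> value=20 (bin 10100); offset now 17 = byte 2 bit 1; 23 bits remain
Read 4: bits[17:21] width=4 -> value=4 (bin 0100); offset now 21 = byte 2 bit 5; 19 bits remain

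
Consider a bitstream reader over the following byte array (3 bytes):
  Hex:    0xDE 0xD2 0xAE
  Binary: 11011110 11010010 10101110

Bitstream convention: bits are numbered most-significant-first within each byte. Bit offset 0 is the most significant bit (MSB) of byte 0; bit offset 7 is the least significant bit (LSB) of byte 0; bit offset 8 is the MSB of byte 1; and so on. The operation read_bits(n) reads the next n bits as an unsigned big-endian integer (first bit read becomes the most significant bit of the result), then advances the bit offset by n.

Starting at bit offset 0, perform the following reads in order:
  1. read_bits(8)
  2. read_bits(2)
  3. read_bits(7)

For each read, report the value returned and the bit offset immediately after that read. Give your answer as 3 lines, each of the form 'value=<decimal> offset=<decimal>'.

Read 1: bits[0:8] width=8 -> value=222 (bin 11011110); offset now 8 = byte 1 bit 0; 16 bits remain
Read 2: bits[8:10] width=2 -> value=3 (bin 11); offset now 10 = byte 1 bit 2; 14 bits remain
Read 3: bits[10:17] width=7 -> value=37 (bin 0100101); offset now 17 = byte 2 bit 1; 7 bits remain

Answer: value=222 offset=8
value=3 offset=10
value=37 offset=17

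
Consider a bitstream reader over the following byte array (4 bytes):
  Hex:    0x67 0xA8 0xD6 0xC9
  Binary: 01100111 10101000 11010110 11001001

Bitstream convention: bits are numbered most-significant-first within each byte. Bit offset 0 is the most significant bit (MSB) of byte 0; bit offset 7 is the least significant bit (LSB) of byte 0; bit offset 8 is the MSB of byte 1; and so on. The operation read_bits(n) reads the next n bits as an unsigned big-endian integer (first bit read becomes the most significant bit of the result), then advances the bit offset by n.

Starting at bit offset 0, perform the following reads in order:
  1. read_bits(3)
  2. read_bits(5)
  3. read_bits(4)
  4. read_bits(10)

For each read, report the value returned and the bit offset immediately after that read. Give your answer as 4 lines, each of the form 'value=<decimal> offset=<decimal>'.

Read 1: bits[0:3] width=3 -> value=3 (bin 011); offset now 3 = byte 0 bit 3; 29 bits remain
Read 2: bits[3:8] width=5 -> value=7 (bin 00111); offset now 8 = byte 1 bit 0; 24 bits remain
Read 3: bits[8:12] width=4 -> value=10 (bin 1010); offset now 12 = byte 1 bit 4; 20 bits remain
Read 4: bits[12:22] width=10 -> value=565 (bin 1000110101); offset now 22 = byte 2 bit 6; 10 bits remain

Answer: value=3 offset=3
value=7 offset=8
value=10 offset=12
value=565 offset=22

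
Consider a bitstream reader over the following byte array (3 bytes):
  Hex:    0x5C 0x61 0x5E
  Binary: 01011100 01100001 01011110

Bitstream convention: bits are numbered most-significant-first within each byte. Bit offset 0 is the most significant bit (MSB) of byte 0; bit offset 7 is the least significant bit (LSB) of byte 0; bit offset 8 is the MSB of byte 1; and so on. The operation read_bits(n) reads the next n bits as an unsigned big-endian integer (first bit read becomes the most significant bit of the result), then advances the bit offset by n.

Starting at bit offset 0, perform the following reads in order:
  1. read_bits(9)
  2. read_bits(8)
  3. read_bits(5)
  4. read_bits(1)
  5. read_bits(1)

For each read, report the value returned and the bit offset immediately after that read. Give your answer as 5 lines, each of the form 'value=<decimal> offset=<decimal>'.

Read 1: bits[0:9] width=9 -> value=184 (bin 010111000); offset now 9 = byte 1 bit 1; 15 bits remain
Read 2: bits[9:17] width=8 -> value=194 (bin 11000010); offset now 17 = byte 2 bit 1; 7 bits remain
Read 3: bits[17:22] width=5 -> value=23 (bin 10111); offset now 22 = byte 2 bit 6; 2 bits remain
Read 4: bits[22:23] width=1 -> value=1 (bin 1); offset now 23 = byte 2 bit 7; 1 bits remain
Read 5: bits[23:24] width=1 -> value=0 (bin 0); offset now 24 = byte 3 bit 0; 0 bits remain

Answer: value=184 offset=9
value=194 offset=17
value=23 offset=22
value=1 offset=23
value=0 offset=24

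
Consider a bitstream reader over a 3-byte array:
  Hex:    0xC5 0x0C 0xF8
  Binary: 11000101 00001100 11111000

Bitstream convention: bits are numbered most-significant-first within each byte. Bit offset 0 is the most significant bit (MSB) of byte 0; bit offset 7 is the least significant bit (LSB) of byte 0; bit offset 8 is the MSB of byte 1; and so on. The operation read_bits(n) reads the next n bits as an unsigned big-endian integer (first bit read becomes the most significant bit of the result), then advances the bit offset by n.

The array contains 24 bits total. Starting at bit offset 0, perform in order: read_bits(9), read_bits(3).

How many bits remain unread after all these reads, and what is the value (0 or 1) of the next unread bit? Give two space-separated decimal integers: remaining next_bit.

Read 1: bits[0:9] width=9 -> value=394 (bin 110001010); offset now 9 = byte 1 bit 1; 15 bits remain
Read 2: bits[9:12] width=3 -> value=0 (bin 000); offset now 12 = byte 1 bit 4; 12 bits remain

Answer: 12 1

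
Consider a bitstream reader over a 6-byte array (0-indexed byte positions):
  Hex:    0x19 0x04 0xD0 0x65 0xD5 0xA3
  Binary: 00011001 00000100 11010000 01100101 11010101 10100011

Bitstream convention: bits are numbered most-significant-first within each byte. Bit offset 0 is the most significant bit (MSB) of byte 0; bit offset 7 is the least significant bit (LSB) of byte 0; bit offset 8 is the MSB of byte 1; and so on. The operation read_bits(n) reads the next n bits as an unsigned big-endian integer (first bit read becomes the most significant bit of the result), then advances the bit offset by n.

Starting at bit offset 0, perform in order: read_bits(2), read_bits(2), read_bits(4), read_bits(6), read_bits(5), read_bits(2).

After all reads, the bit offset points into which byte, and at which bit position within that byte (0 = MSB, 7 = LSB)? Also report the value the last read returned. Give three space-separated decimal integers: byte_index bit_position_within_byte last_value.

Answer: 2 5 2

Derivation:
Read 1: bits[0:2] width=2 -> value=0 (bin 00); offset now 2 = byte 0 bit 2; 46 bits remain
Read 2: bits[2:4] width=2 -> value=1 (bin 01); offset now 4 = byte 0 bit 4; 44 bits remain
Read 3: bits[4:8] width=4 -> value=9 (bin 1001); offset now 8 = byte 1 bit 0; 40 bits remain
Read 4: bits[8:14] width=6 -> value=1 (bin 000001); offset now 14 = byte 1 bit 6; 34 bits remain
Read 5: bits[14:19] width=5 -> value=6 (bin 00110); offset now 19 = byte 2 bit 3; 29 bits remain
Read 6: bits[19:21] width=2 -> value=2 (bin 10); offset now 21 = byte 2 bit 5; 27 bits remain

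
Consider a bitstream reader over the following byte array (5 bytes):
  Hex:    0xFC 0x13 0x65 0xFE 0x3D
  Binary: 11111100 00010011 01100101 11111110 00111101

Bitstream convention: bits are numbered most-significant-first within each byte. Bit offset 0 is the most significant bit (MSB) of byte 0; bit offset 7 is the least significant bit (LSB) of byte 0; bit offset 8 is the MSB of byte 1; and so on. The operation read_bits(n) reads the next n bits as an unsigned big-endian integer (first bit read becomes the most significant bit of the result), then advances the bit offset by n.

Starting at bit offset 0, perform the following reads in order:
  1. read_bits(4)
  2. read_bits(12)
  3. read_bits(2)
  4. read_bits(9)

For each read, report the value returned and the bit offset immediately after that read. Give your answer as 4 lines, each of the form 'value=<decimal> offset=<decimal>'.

Read 1: bits[0:4] width=4 -> value=15 (bin 1111); offset now 4 = byte 0 bit 4; 36 bits remain
Read 2: bits[4:16] width=12 -> value=3091 (bin 110000010011); offset now 16 = byte 2 bit 0; 24 bits remain
Read 3: bits[16:18] width=2 -> value=1 (bin 01); offset now 18 = byte 2 bit 2; 22 bits remain
Read 4: bits[18:27] width=9 -> value=303 (bin 100101111); offset now 27 = byte 3 bit 3; 13 bits remain

Answer: value=15 offset=4
value=3091 offset=16
value=1 offset=18
value=303 offset=27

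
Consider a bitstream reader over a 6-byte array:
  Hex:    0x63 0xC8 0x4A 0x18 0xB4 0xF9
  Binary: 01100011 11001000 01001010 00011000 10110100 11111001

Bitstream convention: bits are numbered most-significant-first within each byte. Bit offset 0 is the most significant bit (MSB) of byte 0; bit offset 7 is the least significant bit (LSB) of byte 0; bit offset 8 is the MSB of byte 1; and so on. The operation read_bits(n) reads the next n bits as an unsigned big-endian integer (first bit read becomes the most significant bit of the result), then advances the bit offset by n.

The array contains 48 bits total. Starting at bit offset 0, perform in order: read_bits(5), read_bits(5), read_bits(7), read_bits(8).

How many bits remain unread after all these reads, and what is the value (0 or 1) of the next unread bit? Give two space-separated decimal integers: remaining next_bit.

Answer: 23 0

Derivation:
Read 1: bits[0:5] width=5 -> value=12 (bin 01100); offset now 5 = byte 0 bit 5; 43 bits remain
Read 2: bits[5:10] width=5 -> value=15 (bin 01111); offset now 10 = byte 1 bit 2; 38 bits remain
Read 3: bits[10:17] width=7 -> value=16 (bin 0010000); offset now 17 = byte 2 bit 1; 31 bits remain
Read 4: bits[17:25] width=8 -> value=148 (bin 10010100); offset now 25 = byte 3 bit 1; 23 bits remain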